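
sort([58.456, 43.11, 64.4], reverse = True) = [64.4, 58.456, 43.11]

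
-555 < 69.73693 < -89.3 False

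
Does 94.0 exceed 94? No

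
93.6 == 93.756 False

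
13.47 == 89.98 False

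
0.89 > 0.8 True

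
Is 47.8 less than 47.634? No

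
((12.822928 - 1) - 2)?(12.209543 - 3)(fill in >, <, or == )>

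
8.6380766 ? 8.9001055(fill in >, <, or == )<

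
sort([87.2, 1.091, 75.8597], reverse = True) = [87.2, 75.8597, 1.091]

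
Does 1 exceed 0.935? Yes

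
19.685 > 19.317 True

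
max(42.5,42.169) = 42.5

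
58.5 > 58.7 False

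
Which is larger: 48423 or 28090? 48423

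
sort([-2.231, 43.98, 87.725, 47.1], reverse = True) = [87.725, 47.1, 43.98, -2.231]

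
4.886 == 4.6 False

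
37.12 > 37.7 False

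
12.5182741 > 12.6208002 False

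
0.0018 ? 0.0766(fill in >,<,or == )<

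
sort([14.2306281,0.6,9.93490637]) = [0.6,9.93490637,14.2306281]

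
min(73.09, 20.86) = 20.86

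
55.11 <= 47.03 False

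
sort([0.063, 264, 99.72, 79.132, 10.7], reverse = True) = [264, 99.72, 79.132, 10.7, 0.063]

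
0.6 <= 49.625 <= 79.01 True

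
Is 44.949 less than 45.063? Yes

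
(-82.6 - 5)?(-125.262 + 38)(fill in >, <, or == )<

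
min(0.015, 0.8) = 0.015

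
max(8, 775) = 775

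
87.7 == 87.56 False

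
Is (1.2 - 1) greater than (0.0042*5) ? Yes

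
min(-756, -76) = -756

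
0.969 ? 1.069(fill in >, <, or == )<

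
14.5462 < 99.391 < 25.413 False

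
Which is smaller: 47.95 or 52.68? 47.95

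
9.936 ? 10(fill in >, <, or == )<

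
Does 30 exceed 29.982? Yes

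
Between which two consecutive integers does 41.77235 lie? 41 and 42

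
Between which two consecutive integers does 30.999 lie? 30 and 31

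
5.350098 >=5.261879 True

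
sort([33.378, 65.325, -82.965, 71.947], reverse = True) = [71.947, 65.325, 33.378, -82.965]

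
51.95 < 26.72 False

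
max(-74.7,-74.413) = -74.413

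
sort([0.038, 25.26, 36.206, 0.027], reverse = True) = [36.206, 25.26, 0.038, 0.027]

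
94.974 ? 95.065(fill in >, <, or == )<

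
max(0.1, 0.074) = 0.1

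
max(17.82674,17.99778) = 17.99778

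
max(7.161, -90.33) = 7.161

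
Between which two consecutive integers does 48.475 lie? 48 and 49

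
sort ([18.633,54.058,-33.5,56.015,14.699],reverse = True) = [56.015,54.058,18.633,14.699,-33.5]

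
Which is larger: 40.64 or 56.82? 56.82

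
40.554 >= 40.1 True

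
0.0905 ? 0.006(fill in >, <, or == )>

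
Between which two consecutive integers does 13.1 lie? 13 and 14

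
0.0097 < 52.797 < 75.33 True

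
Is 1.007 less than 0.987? No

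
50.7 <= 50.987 True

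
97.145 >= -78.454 True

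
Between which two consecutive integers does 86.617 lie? 86 and 87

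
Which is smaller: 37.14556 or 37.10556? 37.10556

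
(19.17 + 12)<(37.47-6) True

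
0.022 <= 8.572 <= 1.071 False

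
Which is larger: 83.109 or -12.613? 83.109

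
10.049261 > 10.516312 False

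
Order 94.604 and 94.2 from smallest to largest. 94.2, 94.604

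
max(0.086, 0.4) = 0.4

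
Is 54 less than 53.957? No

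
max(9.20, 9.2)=9.2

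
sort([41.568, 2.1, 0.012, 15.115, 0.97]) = [0.012, 0.97, 2.1, 15.115, 41.568]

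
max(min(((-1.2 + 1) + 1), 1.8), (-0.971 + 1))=0.8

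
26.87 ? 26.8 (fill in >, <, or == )>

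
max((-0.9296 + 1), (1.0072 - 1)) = 0.0704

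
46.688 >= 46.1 True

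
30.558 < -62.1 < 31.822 False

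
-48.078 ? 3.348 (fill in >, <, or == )<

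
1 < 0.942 False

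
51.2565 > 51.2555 True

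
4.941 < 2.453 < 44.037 False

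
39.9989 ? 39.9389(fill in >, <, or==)>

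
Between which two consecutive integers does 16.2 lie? 16 and 17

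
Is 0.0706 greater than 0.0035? Yes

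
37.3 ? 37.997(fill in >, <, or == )<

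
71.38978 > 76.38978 False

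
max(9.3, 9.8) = 9.8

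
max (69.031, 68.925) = 69.031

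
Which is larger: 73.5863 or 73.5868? 73.5868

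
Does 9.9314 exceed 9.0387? Yes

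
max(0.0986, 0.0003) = 0.0986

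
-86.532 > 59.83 False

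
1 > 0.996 True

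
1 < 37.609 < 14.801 False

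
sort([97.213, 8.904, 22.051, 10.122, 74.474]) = [8.904, 10.122, 22.051, 74.474, 97.213]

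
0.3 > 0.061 True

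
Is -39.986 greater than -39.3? No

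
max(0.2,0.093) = 0.2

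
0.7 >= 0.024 True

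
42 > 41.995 True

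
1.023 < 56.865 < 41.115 False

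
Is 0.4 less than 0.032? No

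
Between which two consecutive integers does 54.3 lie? 54 and 55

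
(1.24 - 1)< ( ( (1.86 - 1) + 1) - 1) True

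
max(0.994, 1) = 1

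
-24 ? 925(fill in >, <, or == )<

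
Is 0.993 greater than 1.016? No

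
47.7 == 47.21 False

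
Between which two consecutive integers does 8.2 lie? 8 and 9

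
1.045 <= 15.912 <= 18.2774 True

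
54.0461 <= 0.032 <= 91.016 False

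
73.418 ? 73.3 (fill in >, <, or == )>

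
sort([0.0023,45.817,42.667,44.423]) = [0.0023,42.667,44.423,45.817]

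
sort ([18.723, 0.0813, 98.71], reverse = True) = [98.71, 18.723, 0.0813]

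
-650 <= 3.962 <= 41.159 True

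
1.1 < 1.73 True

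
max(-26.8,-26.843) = -26.8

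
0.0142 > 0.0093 True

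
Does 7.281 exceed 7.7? No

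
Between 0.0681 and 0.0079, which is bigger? 0.0681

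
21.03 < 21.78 True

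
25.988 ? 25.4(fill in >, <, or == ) >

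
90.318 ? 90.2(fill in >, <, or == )>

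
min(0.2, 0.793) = 0.2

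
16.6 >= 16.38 True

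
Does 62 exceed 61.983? Yes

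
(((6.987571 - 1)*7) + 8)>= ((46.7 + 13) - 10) True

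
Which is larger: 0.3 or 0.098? 0.3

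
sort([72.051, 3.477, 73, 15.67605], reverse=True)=[73, 72.051, 15.67605, 3.477]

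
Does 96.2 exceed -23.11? Yes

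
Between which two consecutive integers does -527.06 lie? -528 and -527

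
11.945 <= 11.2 False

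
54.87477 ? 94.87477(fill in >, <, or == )<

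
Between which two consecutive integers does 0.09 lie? 0 and 1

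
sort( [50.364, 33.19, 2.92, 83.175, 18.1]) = [2.92, 18.1, 33.19, 50.364, 83.175]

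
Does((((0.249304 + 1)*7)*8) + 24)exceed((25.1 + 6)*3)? Yes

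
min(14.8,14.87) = 14.8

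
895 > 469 True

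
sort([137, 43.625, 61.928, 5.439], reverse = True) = [137, 61.928, 43.625, 5.439]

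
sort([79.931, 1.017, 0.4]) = [0.4, 1.017, 79.931]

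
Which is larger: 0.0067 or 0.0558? 0.0558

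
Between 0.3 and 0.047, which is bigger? 0.3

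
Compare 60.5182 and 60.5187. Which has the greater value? 60.5187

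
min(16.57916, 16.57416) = 16.57416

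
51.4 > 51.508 False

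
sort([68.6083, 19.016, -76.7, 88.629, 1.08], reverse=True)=[88.629, 68.6083, 19.016, 1.08, -76.7]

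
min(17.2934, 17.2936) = 17.2934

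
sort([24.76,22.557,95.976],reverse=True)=[95.976,24.76,22.557]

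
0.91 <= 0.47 False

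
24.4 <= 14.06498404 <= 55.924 False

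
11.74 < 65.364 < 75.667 True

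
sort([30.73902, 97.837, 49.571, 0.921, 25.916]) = [0.921, 25.916, 30.73902, 49.571, 97.837]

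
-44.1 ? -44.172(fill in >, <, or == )>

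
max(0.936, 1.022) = 1.022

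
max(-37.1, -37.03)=-37.03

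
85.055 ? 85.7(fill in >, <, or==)<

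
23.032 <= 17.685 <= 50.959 False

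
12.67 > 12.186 True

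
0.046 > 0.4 False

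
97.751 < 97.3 False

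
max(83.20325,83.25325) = 83.25325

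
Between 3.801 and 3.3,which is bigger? 3.801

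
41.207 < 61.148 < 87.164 True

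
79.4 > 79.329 True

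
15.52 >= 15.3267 True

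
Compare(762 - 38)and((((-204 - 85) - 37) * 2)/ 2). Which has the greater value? (762 - 38)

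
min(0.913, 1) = 0.913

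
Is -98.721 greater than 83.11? No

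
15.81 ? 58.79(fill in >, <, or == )<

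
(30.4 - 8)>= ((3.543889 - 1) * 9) False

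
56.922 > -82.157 True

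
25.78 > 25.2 True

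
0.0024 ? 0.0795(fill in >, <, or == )<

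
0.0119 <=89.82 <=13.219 False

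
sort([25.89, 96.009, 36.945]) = [25.89, 36.945, 96.009]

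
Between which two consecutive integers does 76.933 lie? 76 and 77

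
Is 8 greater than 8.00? No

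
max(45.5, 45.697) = 45.697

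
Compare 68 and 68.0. They are equal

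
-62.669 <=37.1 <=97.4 True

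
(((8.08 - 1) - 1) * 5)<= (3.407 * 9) True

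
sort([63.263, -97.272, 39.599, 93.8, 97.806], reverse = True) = [97.806, 93.8, 63.263, 39.599, -97.272]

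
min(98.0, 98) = 98.0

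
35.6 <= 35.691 True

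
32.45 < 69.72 True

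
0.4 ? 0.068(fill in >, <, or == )>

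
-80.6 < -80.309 True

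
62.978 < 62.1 False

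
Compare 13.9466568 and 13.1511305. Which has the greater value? 13.9466568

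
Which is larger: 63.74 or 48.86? 63.74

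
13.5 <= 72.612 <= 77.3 True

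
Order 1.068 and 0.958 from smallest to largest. 0.958, 1.068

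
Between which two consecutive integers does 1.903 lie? 1 and 2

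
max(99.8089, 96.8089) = 99.8089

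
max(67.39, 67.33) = 67.39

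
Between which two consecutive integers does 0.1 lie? 0 and 1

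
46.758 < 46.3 False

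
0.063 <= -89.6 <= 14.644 False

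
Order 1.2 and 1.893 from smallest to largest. 1.2,1.893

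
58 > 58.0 False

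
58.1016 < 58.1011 False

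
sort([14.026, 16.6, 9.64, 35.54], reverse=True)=[35.54, 16.6, 14.026, 9.64]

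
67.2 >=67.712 False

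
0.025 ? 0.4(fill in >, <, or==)<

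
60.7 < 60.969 True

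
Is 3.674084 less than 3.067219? No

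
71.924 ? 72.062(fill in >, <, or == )<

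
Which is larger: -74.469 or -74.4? -74.4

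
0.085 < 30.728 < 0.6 False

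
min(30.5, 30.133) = 30.133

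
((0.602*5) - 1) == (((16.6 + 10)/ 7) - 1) False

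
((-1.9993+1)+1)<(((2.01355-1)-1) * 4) True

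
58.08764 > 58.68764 False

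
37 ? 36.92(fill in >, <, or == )>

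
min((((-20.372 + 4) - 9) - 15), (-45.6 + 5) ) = -40.6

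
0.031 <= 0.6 True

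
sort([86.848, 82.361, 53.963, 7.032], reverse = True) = [86.848, 82.361, 53.963, 7.032]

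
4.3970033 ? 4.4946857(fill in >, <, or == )<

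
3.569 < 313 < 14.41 False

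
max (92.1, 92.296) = 92.296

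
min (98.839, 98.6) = 98.6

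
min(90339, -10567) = -10567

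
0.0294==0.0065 False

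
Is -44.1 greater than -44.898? Yes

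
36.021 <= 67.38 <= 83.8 True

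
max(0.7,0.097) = 0.7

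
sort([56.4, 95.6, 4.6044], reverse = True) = [95.6, 56.4, 4.6044]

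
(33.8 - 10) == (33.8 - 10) True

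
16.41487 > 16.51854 False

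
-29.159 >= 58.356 False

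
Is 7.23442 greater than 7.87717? No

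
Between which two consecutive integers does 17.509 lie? 17 and 18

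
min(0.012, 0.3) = 0.012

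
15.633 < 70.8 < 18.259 False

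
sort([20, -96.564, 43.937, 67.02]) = [-96.564, 20, 43.937, 67.02]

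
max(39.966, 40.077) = 40.077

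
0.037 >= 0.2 False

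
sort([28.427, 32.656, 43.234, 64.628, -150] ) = [-150, 28.427, 32.656, 43.234, 64.628]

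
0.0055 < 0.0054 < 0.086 False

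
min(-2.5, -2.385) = -2.5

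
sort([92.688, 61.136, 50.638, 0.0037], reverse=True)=[92.688, 61.136, 50.638, 0.0037]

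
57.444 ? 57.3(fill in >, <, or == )>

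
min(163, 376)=163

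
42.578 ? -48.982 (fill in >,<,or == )>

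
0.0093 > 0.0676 False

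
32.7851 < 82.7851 True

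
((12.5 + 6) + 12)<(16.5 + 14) False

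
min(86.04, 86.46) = 86.04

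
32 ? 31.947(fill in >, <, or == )>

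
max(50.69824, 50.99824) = 50.99824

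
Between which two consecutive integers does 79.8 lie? 79 and 80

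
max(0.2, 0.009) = 0.2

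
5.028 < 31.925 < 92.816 True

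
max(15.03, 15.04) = 15.04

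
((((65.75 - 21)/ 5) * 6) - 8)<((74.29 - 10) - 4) True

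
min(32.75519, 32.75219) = 32.75219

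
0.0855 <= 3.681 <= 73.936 True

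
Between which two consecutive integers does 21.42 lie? 21 and 22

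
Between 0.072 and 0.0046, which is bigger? 0.072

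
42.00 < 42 False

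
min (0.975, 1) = 0.975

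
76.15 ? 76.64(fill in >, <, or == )<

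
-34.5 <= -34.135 True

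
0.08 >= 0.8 False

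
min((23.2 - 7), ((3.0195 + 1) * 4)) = 16.078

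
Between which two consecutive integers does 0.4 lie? 0 and 1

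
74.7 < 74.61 False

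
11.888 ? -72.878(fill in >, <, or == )>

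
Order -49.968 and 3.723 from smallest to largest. -49.968, 3.723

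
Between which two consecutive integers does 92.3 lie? 92 and 93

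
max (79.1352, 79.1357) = 79.1357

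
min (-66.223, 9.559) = -66.223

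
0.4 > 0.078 True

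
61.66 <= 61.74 True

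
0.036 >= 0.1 False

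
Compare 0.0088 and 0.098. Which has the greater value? 0.098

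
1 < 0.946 False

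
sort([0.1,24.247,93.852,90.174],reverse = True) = [93.852,90.174,24.247,0.1]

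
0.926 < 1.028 True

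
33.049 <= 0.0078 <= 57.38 False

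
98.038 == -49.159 False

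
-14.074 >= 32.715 False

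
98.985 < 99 True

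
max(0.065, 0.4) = 0.4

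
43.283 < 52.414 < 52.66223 True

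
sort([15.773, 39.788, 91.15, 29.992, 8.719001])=[8.719001, 15.773, 29.992, 39.788, 91.15]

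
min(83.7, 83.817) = 83.7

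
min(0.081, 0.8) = 0.081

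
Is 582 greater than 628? No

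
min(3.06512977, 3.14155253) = 3.06512977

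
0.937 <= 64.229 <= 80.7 True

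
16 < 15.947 False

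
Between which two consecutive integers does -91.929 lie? -92 and -91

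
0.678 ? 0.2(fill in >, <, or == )>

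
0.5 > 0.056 True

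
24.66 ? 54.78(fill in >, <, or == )<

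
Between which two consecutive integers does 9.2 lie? 9 and 10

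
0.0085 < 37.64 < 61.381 True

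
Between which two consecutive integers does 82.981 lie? 82 and 83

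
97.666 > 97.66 True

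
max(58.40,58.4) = 58.4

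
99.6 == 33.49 False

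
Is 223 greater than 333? No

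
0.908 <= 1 True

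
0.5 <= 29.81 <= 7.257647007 False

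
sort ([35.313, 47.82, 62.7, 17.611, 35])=[17.611, 35, 35.313, 47.82, 62.7]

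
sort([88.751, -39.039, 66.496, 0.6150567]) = [-39.039, 0.6150567, 66.496, 88.751]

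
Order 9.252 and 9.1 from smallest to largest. 9.1, 9.252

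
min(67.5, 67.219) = 67.219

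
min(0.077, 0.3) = 0.077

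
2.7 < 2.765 True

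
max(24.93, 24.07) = 24.93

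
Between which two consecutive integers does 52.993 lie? 52 and 53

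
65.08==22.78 False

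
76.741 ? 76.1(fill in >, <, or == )>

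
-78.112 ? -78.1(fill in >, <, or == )<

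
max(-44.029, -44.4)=-44.029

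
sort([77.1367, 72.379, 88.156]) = [72.379, 77.1367, 88.156]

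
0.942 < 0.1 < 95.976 False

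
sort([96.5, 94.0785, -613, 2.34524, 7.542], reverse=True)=[96.5, 94.0785, 7.542, 2.34524, -613]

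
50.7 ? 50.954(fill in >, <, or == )<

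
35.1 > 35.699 False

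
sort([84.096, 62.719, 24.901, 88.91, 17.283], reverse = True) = [88.91, 84.096, 62.719, 24.901, 17.283]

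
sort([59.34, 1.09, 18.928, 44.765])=[1.09, 18.928, 44.765, 59.34]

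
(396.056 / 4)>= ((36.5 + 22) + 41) False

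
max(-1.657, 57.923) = 57.923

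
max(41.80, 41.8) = 41.8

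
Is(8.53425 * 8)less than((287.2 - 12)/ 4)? Yes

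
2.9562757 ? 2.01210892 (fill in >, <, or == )>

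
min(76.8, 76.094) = 76.094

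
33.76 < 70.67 True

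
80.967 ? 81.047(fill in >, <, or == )<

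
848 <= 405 False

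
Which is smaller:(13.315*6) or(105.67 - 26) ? (105.67 - 26)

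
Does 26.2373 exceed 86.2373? No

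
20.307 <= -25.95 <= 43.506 False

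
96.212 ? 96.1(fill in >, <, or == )>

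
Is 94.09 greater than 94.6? No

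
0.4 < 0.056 False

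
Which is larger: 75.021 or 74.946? 75.021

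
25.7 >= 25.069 True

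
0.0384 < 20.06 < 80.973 True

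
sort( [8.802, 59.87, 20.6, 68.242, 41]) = [8.802, 20.6, 41, 59.87, 68.242]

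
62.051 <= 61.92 False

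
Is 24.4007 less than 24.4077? Yes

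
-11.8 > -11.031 False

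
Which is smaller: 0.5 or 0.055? 0.055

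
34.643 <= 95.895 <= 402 True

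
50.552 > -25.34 True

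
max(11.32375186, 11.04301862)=11.32375186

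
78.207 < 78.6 True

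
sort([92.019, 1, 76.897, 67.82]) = [1, 67.82, 76.897, 92.019]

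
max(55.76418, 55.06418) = 55.76418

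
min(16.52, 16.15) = 16.15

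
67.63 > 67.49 True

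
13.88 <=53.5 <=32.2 False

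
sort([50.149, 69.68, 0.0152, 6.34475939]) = [0.0152, 6.34475939, 50.149, 69.68]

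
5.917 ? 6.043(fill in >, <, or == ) <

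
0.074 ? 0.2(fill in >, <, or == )<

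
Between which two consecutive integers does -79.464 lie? -80 and -79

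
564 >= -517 True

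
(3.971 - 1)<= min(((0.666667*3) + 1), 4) True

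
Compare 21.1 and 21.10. They are equal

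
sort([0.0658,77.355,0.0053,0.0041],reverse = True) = [77.355,0.0658,0.0053,0.0041]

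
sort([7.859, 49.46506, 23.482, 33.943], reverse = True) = [49.46506, 33.943, 23.482, 7.859]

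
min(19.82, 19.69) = 19.69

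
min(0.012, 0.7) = 0.012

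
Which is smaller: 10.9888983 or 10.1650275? 10.1650275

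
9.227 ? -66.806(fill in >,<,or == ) >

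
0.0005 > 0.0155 False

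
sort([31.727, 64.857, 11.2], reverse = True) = [64.857, 31.727, 11.2]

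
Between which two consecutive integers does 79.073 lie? 79 and 80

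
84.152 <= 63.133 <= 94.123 False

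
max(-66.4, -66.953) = -66.4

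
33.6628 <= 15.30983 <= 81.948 False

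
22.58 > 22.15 True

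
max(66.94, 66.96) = 66.96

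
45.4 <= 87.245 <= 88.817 True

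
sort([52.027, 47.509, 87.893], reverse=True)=[87.893, 52.027, 47.509]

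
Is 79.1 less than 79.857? Yes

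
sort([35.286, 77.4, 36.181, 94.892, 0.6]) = [0.6, 35.286, 36.181, 77.4, 94.892]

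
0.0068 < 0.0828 True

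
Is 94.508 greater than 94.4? Yes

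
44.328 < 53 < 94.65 True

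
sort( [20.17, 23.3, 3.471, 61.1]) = [3.471, 20.17, 23.3, 61.1]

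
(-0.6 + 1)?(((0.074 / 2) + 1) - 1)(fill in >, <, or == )>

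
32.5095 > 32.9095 False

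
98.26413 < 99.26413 True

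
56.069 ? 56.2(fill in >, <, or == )<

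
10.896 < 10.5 False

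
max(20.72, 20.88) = 20.88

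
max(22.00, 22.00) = 22.00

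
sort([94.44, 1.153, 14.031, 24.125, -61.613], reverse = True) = [94.44, 24.125, 14.031, 1.153, -61.613]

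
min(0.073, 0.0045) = 0.0045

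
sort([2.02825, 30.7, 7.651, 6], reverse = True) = [30.7, 7.651, 6, 2.02825]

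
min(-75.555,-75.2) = -75.555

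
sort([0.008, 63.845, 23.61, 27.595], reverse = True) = [63.845, 27.595, 23.61, 0.008]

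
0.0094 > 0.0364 False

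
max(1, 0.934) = 1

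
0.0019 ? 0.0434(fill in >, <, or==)<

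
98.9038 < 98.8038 False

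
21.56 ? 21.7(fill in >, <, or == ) <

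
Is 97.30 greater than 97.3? No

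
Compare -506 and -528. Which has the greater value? -506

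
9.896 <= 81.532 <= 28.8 False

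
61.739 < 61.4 False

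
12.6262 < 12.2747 False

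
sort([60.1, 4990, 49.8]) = [49.8, 60.1, 4990]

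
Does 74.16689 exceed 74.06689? Yes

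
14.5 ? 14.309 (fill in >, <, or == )>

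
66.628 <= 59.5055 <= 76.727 False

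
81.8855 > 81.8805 True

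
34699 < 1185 False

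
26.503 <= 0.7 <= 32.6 False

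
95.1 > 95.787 False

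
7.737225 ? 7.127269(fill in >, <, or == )>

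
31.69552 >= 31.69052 True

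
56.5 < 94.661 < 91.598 False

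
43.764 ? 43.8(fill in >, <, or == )<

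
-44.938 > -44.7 False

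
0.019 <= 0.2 True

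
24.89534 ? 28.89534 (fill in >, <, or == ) <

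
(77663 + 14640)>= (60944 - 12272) True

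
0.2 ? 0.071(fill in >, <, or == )>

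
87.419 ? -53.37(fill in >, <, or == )>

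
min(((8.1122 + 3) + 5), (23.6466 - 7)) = 16.1122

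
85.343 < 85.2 False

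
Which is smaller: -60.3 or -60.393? -60.393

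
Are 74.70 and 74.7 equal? Yes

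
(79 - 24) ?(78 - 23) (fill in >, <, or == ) ==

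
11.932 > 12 False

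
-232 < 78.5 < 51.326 False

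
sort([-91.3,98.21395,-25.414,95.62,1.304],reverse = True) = [98.21395,95.62,1.304,-25.414,-91.3]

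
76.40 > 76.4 False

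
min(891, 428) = 428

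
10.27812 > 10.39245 False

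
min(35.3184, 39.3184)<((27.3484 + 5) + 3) True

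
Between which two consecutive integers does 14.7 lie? 14 and 15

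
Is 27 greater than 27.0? No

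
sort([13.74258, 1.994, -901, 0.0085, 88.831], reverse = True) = [88.831, 13.74258, 1.994, 0.0085, -901]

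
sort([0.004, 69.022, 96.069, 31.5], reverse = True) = [96.069, 69.022, 31.5, 0.004]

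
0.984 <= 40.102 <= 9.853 False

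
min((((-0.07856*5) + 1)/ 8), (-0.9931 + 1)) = 0.0069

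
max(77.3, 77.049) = 77.3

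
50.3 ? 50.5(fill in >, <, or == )<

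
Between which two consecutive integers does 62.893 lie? 62 and 63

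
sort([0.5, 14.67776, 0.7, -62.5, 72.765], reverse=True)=[72.765, 14.67776, 0.7, 0.5, -62.5]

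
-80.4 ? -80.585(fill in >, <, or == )>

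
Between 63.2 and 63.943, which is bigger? 63.943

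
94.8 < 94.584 False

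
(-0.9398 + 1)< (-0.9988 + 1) False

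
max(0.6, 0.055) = 0.6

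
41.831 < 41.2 False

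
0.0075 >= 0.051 False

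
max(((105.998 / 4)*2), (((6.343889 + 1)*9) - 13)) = 53.095001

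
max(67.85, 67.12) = 67.85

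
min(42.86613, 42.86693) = 42.86613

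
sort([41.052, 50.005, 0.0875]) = [0.0875, 41.052, 50.005]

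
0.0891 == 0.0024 False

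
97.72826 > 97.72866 False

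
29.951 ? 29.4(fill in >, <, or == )>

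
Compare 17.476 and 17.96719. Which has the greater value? 17.96719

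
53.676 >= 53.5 True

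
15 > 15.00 False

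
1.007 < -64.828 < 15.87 False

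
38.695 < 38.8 True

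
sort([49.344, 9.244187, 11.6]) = [9.244187, 11.6, 49.344]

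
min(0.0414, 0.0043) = 0.0043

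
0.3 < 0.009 False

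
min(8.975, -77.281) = -77.281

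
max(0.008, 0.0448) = 0.0448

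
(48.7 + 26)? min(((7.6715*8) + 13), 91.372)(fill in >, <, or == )>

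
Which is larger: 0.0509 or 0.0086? 0.0509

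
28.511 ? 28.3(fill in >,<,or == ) >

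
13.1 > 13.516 False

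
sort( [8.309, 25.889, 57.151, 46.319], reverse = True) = [57.151, 46.319, 25.889, 8.309]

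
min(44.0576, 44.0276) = 44.0276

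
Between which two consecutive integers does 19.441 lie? 19 and 20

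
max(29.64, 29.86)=29.86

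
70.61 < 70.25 False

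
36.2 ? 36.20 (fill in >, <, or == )==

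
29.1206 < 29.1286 True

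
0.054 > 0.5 False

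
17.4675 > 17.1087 True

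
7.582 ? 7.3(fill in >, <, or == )>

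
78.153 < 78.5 True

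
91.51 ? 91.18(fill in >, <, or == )>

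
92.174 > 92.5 False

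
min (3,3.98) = 3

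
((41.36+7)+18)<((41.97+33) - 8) True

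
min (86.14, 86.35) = 86.14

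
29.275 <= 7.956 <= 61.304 False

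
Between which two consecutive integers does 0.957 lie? 0 and 1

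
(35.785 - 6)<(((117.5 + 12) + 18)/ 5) False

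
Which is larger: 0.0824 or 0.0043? 0.0824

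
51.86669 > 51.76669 True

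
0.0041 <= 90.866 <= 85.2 False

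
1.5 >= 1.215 True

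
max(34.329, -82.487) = 34.329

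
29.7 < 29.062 False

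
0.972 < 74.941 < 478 True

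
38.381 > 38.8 False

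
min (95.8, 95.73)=95.73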